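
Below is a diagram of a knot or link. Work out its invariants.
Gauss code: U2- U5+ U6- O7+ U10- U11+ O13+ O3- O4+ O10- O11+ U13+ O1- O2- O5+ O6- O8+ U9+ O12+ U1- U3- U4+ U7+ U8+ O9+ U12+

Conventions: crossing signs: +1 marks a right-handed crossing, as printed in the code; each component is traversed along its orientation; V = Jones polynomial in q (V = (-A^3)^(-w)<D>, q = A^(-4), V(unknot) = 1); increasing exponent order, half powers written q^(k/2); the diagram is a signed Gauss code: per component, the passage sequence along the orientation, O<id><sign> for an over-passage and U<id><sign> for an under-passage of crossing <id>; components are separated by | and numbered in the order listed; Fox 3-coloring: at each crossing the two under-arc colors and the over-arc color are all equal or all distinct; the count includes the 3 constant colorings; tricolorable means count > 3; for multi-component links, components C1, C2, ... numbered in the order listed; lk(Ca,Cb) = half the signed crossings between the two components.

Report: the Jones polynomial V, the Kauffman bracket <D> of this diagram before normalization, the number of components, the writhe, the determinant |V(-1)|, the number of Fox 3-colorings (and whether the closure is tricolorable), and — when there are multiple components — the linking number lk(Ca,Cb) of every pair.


Jones polynomial: V(q) = q + q^3 - q^4
<D> = A^-7 - A^-3 - A^5; writhe +3
components 1, writhe +3 (13 crossings)
3-colorings: 9 of 3^13, det 3 — tricolorable
note: w = +3 shifts under R1 moves; the (-A^3)^(-3) factor cancels that in V


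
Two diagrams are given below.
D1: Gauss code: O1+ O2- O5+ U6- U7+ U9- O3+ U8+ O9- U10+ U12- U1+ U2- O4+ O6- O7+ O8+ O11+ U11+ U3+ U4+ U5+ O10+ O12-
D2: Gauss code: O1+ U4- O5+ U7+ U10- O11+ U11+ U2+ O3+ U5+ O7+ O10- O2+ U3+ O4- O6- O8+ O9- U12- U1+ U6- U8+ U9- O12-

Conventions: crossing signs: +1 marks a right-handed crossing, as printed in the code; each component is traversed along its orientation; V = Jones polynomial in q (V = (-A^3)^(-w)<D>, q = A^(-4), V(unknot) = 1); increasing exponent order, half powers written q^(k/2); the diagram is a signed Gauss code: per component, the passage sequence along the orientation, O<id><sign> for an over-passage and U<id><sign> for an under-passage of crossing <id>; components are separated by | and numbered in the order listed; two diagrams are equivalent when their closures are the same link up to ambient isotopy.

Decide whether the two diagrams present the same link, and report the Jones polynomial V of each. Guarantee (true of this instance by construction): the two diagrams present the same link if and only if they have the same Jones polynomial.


equivalent: no
V(D1) = 1  (w +4, c 12, <D> = A^12)
D2 (bracket -A^-10 + A^-6 + A^2; 12 crossings at w = +2): V = q + q^3 - q^4
why: V(q) takes 2 values over 2 diagrams, fixing the grouping


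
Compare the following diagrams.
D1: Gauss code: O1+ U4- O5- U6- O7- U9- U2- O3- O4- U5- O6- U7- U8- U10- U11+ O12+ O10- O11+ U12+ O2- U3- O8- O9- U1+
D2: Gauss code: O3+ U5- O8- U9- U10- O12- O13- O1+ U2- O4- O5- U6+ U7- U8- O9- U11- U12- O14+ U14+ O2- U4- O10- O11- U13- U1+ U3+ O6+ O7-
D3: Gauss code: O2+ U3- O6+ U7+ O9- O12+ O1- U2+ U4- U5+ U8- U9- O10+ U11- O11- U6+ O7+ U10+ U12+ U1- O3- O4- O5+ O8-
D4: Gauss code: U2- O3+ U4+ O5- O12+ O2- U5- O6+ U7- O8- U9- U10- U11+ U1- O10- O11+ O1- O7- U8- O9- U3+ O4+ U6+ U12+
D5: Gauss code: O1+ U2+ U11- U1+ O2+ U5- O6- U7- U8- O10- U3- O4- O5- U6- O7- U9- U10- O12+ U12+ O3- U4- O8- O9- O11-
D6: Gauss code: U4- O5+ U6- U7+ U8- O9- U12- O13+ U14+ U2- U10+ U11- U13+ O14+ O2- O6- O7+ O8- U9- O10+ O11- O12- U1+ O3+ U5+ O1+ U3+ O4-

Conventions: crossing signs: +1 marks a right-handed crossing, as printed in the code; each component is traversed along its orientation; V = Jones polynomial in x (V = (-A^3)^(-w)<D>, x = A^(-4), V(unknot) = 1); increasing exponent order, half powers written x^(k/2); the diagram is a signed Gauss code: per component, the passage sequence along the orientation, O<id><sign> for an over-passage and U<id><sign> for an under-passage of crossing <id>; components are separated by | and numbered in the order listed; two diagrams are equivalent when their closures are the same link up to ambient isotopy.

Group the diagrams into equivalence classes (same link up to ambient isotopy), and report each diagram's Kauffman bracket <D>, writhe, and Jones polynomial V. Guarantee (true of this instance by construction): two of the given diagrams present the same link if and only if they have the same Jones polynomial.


grouping into links: {D1, D2, D5} | {D3} | {D4, D6}
V(D1) = -x^-10 + x^-9 - x^-8 + x^-7 - x^-6 + x^-5 + x^-3  (w -6, c 12, <D> = A^-6 + A^2 - A^6 + A^10 - A^14 + A^18 - A^22)
V(D2) = -x^-10 + x^-9 - x^-8 + x^-7 - x^-6 + x^-5 + x^-3  (w -6, c 14, <D> = A^-6 + A^2 - A^6 + A^10 - A^14 + A^18 - A^22)
D3 (bracket -A^-16 + A^-12 + A^-4; 12 crossings at w = 0): V = x + x^3 - x^4
D4 (bracket -A^-18 + A^-14 - A^-10 + 3A^-6 - A^-2 + A^2 - A^6; 12 crossings at w = -2): V = -x^-3 + x^-2 - x^-1 + 3 - x + x^2 - x^3
V(D5) = -x^-10 + x^-9 - x^-8 + x^-7 - x^-6 + x^-5 + x^-3  [12 crossings, <D> = A^-6 + A^2 - A^6 + A^10 - A^14 + A^18 - A^22, w = -6]
D6 (bracket -A^-12 + A^-8 - A^-4 + 3 - A^4 + A^8 - A^12; 14 crossings at w = 0): V = -x^-3 + x^-2 - x^-1 + 3 - x + x^2 - x^3
why: V(x) takes 3 values over 6 diagrams, fixing the grouping


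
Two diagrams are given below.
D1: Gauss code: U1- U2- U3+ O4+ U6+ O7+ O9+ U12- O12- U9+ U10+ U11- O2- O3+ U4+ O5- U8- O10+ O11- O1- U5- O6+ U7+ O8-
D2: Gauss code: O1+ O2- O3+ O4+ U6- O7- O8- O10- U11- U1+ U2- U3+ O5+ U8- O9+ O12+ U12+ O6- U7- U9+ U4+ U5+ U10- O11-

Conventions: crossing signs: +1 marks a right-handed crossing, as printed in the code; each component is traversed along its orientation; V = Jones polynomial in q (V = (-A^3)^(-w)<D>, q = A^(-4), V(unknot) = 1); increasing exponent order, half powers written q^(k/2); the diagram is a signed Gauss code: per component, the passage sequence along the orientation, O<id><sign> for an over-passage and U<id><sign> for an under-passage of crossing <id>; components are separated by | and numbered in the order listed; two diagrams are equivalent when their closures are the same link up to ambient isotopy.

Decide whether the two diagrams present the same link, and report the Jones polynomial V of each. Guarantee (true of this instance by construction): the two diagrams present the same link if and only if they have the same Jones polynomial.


same link: no
V(D1) = -q^-3 + 2q^-2 - 2q^-1 + 3 - 2q + 2q^2 - q^3  [12 crossings, <D> = -A^-12 + 2A^-8 - 2A^-4 + 3 - 2A^4 + 2A^8 - A^12, w = 0]
V(D2) = 1  [12 crossings, <D> = 1, w = 0]
insight: V(q) takes 2 values over 2 diagrams, fixing the grouping


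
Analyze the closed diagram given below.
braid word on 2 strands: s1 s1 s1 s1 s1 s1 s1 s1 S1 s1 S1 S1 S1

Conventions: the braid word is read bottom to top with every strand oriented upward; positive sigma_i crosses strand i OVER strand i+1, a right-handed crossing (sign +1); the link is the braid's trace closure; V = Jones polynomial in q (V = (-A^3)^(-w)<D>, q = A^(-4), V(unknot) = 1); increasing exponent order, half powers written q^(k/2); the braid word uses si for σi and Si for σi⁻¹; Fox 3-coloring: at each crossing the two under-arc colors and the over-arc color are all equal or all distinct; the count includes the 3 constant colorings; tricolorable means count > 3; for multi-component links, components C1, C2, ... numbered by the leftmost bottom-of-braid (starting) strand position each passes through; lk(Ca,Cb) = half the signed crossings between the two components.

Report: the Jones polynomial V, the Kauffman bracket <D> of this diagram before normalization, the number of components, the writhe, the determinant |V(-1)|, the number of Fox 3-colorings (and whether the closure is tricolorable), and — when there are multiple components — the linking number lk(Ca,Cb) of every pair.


Jones polynomial: V(q) = q^2 + q^4 - q^5 + q^6 - q^7
<D> = A^-13 - A^-9 + A^-5 - A^-1 - A^7; writhe +5
components 1, writhe +5 (13 crossings)
3-colorings: 3 of 3^13, det 5 — not tricolorable
note: V spans 5 powers of q: at least 5 crossings in any diagram


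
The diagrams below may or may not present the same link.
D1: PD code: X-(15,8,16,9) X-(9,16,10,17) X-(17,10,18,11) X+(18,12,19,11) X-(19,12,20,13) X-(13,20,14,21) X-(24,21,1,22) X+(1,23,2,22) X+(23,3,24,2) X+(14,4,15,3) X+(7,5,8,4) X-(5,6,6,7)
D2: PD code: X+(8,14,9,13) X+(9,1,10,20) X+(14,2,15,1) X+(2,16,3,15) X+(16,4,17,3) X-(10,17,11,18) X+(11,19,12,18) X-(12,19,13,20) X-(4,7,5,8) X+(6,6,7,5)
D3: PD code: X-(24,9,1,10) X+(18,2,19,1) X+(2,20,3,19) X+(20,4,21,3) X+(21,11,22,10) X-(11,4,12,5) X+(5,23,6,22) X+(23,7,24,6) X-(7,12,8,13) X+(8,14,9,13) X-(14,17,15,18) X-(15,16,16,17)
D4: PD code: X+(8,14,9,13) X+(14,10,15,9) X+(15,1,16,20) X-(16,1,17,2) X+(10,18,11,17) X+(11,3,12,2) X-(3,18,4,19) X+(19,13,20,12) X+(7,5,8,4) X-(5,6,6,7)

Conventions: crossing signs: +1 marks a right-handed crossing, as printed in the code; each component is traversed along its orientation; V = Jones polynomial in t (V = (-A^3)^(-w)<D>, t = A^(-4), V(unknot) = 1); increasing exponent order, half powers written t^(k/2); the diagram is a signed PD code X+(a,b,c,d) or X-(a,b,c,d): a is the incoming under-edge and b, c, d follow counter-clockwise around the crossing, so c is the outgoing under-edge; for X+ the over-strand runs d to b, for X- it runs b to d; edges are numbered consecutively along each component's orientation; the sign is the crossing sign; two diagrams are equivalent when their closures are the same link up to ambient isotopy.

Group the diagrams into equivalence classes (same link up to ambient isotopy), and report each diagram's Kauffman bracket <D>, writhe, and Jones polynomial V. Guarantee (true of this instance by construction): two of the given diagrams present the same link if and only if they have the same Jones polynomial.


classes: {D1} | {D2} | {D3, D4}
V(D1) = -t^-4 + t^-3 + t^-1  [12 crossings, <D> = A^-2 + A^6 - A^10, w = -2]
V(D2) = t + t^3 - t^4  [10 crossings, <D> = -A^-4 + 1 + A^8, w = +4]
D3 (bracket -A^-18 + A^-14 - A^-10 + 2A^-6 - A^-2 + A^2; 12 crossings at w = +2): V = t - t^2 + 2t^3 - t^4 + t^5 - t^6
D4 (bracket -A^-12 + A^-8 - A^-4 + 2 - A^4 + A^8; 10 crossings at w = +4): V = t - t^2 + 2t^3 - t^4 + t^5 - t^6
insight: 3 classes among 4 diagrams; unequal V(t) rules out equality


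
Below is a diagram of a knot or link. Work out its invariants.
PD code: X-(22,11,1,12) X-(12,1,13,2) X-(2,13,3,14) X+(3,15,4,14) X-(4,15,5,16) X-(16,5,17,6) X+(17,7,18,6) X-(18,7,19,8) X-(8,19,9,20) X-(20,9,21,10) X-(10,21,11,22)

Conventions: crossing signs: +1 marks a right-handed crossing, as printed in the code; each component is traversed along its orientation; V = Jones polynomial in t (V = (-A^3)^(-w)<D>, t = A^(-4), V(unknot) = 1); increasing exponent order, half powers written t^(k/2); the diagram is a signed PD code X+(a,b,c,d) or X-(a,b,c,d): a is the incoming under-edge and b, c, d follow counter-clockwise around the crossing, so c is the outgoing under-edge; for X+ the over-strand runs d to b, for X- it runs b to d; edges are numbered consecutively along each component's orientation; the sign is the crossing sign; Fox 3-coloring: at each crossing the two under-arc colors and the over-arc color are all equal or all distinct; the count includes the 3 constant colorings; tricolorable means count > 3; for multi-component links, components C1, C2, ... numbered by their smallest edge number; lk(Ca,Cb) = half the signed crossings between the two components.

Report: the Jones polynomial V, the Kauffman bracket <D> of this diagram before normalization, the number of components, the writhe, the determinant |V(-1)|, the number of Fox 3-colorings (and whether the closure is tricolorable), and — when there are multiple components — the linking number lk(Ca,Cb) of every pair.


V = -t^-10 + t^-9 - t^-8 + t^-7 - t^-6 + t^-5 + t^-3
<D> = -A^-9 - A^-1 + A^3 - A^7 + A^11 - A^15 + A^19 (w = -7)
1 component over 11 crossings, w = -7
3 Fox colorings among 3^11, |V(-1)| = 7: not tricolorable
why: w = -7 shifts under R1 moves; the (-A^3)^(7) factor cancels that in V


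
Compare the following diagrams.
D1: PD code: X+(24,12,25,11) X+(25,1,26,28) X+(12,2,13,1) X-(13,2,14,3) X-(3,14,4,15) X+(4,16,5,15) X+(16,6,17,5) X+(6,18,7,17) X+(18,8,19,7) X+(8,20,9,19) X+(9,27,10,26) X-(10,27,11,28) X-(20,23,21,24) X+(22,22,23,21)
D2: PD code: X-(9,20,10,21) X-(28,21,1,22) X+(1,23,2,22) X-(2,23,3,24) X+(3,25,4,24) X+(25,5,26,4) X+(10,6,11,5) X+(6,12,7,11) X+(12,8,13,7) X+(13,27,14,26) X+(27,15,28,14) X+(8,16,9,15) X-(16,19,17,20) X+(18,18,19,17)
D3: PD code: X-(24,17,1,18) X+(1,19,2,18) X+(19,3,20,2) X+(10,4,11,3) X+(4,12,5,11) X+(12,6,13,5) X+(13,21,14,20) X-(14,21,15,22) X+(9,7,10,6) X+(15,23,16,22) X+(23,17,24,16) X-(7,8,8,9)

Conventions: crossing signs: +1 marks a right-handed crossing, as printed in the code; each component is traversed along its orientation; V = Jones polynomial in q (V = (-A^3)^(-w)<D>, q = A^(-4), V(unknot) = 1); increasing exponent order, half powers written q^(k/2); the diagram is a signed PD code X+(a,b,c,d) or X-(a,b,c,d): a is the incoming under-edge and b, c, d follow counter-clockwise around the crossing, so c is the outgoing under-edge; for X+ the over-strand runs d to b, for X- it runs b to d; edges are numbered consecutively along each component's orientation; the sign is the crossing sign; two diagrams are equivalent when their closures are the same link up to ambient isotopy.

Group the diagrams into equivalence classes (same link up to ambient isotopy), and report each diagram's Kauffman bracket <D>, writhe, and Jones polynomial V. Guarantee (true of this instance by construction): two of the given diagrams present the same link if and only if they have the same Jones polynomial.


equivalence classes: {D1} | {D2, D3}
D1 (bracket -A^-10 + A^-6 - A^-2 + A^2 + A^10; 14 crossings at w = +6): V = q^2 + q^4 - q^5 + q^6 - q^7
V(D2) = q^2 + 2q^4 - 2q^5 + q^6 - 2q^7 + q^8  [14 crossings, <D> = A^-14 - 2A^-10 + A^-6 - 2A^-2 + 2A^2 + A^10, w = +6]
D3 (bracket A^-14 - 2A^-10 + A^-6 - 2A^-2 + 2A^2 + A^10; 12 crossings at w = +6): V = q^2 + 2q^4 - 2q^5 + q^6 - 2q^7 + q^8
key observation: 2 values of V(q) split the 3 diagrams


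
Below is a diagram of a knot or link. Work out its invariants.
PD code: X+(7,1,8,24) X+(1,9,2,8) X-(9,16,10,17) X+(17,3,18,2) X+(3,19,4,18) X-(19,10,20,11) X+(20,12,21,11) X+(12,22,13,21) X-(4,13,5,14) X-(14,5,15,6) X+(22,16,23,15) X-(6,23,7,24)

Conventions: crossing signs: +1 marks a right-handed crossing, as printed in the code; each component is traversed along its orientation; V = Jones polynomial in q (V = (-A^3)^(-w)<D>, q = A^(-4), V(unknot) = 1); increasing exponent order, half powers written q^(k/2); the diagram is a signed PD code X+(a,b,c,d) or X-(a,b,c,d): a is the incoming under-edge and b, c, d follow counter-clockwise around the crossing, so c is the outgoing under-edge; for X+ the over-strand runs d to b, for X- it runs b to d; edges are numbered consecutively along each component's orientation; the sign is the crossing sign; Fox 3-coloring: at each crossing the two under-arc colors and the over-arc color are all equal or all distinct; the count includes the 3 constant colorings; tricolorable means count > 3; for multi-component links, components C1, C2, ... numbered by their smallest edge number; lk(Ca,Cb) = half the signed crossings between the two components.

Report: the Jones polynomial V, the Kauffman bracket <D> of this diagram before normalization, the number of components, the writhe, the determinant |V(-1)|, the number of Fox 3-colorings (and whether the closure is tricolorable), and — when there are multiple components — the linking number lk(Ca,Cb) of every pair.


Jones polynomial: V(q) = -q^-1 + 2 - q + 2q^2 - q^3 + q^4 - q^5
<D> = -A^-14 + A^-10 - A^-6 + 2A^-2 - A^2 + 2A^6 - A^10; writhe +2
components 1, writhe +2 (12 crossings)
3-colorings: 9 of 3^12, det 9 — tricolorable
note: det 9 = |V(-1)|; divisible by 3, so tricolorable


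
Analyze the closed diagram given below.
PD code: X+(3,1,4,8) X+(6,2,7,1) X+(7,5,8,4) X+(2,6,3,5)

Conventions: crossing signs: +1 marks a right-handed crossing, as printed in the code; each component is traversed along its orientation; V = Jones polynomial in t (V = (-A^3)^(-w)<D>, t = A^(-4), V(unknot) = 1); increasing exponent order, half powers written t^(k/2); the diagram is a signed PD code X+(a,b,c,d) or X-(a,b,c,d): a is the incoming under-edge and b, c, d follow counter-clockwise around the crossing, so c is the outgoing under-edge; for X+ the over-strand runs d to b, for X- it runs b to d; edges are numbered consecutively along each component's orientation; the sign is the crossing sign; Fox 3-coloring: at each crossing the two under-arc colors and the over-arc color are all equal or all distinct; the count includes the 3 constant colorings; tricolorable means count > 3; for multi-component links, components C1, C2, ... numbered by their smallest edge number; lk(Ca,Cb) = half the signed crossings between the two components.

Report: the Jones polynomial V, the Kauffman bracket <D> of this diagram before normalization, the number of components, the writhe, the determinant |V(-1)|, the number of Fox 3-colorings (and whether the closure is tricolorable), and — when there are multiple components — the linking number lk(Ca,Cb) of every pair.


V(t) = t + t^3 - t^4
bracket: -A^-4 + 1 + A^8, w = +4
1 component, writhe +4, over 4 crossings
det 3, colorings 9 of 3^4 — tricolorable
observation: V spans 3 powers of t: at least 3 crossings in any diagram


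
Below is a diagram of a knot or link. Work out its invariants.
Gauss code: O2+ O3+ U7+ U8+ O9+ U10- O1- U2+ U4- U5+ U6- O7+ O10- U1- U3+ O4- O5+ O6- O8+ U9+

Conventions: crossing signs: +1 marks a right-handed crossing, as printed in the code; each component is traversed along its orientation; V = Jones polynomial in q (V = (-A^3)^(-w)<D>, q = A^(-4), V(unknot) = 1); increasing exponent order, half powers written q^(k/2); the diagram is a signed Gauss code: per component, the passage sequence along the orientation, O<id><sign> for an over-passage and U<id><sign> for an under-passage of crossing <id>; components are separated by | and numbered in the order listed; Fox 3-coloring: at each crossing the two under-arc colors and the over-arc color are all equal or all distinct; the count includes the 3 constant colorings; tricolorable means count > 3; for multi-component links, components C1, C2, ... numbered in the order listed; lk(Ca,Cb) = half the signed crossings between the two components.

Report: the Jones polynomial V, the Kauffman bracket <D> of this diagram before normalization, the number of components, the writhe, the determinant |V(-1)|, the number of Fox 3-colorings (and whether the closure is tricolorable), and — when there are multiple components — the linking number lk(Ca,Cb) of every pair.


V = -q^-1 + 2 - q + 2q^2 - q^3 + q^4 - q^5
<D> = -A^-14 + A^-10 - A^-6 + 2A^-2 - A^2 + 2A^6 - A^10 (w = +2)
1 component over 10 crossings, w = +2
9 Fox colorings among 3^10, |V(-1)| = 9: tricolorable
why: V spans 6 powers of q: at least 6 crossings in any diagram


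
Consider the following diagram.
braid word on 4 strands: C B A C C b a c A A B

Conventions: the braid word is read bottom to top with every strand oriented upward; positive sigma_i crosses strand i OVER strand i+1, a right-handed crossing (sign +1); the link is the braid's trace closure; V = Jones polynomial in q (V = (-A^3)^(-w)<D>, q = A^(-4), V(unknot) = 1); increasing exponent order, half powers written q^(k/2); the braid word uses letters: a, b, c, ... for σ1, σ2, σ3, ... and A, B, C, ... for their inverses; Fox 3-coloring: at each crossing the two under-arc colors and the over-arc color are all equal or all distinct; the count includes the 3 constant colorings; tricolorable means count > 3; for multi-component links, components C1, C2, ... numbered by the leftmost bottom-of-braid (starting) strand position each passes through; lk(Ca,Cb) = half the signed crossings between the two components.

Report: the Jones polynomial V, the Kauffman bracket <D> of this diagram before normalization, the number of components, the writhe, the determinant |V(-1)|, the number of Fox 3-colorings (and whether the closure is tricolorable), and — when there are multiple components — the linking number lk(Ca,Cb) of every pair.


Jones polynomial: V(q) = -q^-4 + q^-3 + q^-1
<D> = -A^-11 - A^-3 + A; writhe -5
components 1, writhe -5 (11 crossings)
3-colorings: 9 of 3^11, det 3 — tricolorable
note: w = -5 shifts under R1 moves; the (-A^3)^(5) factor cancels that in V


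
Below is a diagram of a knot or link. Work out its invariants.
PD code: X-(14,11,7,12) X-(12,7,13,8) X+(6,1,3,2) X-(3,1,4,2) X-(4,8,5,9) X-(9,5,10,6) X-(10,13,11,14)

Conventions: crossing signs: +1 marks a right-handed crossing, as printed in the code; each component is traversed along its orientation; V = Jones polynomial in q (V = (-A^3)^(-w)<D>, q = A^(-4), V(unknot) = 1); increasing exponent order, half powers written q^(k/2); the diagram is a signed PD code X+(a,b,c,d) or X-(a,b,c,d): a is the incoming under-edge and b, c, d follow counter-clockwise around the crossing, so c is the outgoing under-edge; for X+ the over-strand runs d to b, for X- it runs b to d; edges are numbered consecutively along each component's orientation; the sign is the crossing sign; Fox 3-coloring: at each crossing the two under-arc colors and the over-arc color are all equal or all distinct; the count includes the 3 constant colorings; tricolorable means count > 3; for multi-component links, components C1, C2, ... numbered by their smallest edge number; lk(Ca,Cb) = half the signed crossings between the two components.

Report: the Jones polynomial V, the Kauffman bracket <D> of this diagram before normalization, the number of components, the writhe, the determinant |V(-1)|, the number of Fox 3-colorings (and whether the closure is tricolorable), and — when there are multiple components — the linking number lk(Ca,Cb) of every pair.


V(q) = -q^-7 + q^-4 + 2q^-3 + q^-2 + q^-1
bracket: -A^-11 - A^-7 - 2A^-3 - A + A^13, w = -5
3 components, writhe -5, over 7 crossings
lk(C1,C2) = 0
linking number lk(C1,C3) = 0
lk(C2,C3): -1
det 0, colorings 27 of 3^8 — tricolorable
observation: the 3 component pairs carry total linking -1


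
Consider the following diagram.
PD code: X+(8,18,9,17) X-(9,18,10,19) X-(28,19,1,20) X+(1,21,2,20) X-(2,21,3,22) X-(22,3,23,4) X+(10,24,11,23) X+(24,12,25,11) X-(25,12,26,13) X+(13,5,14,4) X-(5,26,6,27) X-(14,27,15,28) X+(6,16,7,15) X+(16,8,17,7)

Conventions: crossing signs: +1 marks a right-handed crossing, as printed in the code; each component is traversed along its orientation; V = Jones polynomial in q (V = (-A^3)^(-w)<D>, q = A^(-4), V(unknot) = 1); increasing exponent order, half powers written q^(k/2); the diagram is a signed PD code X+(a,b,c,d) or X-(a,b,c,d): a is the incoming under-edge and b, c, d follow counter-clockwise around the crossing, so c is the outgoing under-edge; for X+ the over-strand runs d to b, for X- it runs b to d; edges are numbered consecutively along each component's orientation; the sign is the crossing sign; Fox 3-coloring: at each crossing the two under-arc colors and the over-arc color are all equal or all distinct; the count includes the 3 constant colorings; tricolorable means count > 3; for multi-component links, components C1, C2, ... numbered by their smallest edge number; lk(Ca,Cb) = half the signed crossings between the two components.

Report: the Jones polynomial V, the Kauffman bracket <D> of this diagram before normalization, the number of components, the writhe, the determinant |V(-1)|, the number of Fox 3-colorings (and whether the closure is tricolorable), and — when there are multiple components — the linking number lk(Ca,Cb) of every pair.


V(q) = -q^-3 + q^-2 - q^-1 + 3 - q + q^2 - q^3
bracket: -A^-12 + A^-8 - A^-4 + 3 - A^4 + A^8 - A^12, w = 0
1 component, writhe 0, over 14 crossings
det 9, colorings 27 of 3^14 — tricolorable
observation: the span of V is 6, forcing >= 6 crossings in any diagram


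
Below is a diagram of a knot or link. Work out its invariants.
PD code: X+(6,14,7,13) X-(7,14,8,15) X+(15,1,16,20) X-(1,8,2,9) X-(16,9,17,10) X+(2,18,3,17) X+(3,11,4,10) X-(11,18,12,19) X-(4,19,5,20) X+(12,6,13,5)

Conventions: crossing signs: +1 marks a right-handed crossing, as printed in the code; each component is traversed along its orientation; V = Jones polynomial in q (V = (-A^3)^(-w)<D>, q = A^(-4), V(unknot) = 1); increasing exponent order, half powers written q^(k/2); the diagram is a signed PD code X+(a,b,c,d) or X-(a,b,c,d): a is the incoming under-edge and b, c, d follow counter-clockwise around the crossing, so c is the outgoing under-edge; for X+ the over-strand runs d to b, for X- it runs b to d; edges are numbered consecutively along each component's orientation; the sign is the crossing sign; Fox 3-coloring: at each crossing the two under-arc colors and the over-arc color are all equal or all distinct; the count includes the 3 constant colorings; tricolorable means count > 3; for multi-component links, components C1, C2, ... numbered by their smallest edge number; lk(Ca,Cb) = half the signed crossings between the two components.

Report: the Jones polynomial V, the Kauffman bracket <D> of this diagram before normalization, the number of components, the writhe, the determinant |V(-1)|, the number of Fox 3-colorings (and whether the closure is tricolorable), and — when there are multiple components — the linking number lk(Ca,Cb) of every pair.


V(q) = q^-2 - q^-1 + 1 - q + q^2
bracket: A^-8 - A^-4 + 1 - A^4 + A^8, w = 0
1 component, writhe 0, over 10 crossings
det 5, colorings 3 of 3^10 — not tricolorable
observation: palindromic: swapping q for 1/q fixes V


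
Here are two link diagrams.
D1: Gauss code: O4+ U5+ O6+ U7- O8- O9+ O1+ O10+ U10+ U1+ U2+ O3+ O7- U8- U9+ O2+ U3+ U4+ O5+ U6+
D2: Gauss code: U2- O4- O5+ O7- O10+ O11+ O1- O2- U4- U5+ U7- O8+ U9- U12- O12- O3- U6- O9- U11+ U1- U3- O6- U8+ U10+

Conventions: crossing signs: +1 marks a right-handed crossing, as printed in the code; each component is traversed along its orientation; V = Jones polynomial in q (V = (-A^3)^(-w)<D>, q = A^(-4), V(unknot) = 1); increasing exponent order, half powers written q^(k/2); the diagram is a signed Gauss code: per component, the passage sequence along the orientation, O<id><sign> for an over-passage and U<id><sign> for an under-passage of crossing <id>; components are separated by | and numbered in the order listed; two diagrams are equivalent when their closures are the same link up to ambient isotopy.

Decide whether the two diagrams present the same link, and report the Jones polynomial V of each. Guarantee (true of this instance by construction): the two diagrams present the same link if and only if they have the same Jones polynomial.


same link: no
V(D1) = q + q^3 - q^4  [10 crossings, <D> = -A^2 + A^6 + A^14, w = +6]
V(D2) = -q^-4 + q^-3 + q^-1  [12 crossings, <D> = A^-8 + 1 - A^4, w = -4]
insight: V(q) takes 2 values over 2 diagrams, fixing the grouping


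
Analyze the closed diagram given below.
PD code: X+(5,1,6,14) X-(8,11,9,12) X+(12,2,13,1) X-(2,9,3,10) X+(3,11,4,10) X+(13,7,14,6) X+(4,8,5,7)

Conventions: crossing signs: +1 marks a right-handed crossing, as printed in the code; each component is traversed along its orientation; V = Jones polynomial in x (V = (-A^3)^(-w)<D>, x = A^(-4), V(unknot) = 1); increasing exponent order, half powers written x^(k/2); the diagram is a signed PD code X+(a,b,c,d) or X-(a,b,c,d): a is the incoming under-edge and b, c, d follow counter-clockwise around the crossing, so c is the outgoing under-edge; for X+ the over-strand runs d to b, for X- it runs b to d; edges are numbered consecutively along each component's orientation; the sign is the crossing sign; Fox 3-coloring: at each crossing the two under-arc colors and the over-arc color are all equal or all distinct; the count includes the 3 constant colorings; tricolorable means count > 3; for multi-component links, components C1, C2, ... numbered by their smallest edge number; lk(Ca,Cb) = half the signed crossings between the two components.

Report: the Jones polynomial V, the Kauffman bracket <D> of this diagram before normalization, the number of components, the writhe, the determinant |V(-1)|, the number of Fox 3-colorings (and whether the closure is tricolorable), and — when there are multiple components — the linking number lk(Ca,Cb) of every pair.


Jones polynomial: V(x) = x + x^3 - x^4
<D> = A^-7 - A^-3 - A^5; writhe +3
components 1, writhe +3 (7 crossings)
3-colorings: 9 of 3^7, det 3 — tricolorable
note: w = +3 shifts under R1 moves; the (-A^3)^(-3) factor cancels that in V


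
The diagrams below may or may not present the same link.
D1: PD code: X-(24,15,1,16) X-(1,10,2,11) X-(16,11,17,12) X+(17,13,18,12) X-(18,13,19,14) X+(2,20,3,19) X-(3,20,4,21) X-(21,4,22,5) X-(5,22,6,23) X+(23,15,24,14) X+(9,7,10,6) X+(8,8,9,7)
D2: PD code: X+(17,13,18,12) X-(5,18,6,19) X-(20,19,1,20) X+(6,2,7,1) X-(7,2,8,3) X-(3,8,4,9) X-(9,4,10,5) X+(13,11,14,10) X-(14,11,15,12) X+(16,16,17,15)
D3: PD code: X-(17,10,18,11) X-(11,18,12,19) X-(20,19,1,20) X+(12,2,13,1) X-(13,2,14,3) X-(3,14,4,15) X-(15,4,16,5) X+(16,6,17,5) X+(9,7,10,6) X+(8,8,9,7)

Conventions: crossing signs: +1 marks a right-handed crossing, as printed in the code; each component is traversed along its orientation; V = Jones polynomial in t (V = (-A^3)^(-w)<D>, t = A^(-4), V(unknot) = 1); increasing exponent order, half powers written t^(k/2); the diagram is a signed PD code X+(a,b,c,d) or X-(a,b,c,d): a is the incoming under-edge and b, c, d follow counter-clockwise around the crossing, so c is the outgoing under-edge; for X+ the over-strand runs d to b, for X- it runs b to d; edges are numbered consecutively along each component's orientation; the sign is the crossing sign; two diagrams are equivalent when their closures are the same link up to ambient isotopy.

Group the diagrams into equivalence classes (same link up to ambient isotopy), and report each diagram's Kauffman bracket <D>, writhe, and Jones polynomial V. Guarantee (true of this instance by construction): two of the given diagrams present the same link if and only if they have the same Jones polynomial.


classes: {D1, D2, D3}
V(D1) = -t^-4 + t^-3 + t^-1  [12 crossings, <D> = A^-2 + A^6 - A^10, w = -2]
V(D2) = -t^-4 + t^-3 + t^-1  [10 crossings, <D> = A^-2 + A^6 - A^10, w = -2]
V(D3) = -t^-4 + t^-3 + t^-1  [10 crossings, <D> = A^-2 + A^6 - A^10, w = -2]
note: one V(t) for all 3 diagrams — one class (guaranteed)


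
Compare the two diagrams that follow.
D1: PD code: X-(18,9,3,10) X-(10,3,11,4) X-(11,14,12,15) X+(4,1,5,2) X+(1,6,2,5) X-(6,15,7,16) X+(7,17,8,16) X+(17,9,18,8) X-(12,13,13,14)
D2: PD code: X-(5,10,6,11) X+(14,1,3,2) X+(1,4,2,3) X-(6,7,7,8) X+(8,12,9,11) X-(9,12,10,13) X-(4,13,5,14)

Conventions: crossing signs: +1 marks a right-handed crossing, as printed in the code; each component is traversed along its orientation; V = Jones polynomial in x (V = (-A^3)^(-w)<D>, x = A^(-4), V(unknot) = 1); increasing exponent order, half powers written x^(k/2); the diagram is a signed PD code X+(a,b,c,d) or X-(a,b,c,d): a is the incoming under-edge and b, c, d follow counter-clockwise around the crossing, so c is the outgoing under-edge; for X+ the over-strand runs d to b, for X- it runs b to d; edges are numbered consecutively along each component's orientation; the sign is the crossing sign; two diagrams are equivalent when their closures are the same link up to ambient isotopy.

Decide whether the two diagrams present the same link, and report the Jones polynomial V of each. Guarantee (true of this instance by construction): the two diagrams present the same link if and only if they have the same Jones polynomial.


same link: yes
V(D1) = -x^(1/2) - x^(5/2)  [9 crossings, <D> = A^-13 + A^-5, w = -1]
V(D2) = -x^(1/2) - x^(5/2)  [7 crossings, <D> = A^-13 + A^-5, w = -1]
insight: all 2 diagrams share one V(x), hence one class


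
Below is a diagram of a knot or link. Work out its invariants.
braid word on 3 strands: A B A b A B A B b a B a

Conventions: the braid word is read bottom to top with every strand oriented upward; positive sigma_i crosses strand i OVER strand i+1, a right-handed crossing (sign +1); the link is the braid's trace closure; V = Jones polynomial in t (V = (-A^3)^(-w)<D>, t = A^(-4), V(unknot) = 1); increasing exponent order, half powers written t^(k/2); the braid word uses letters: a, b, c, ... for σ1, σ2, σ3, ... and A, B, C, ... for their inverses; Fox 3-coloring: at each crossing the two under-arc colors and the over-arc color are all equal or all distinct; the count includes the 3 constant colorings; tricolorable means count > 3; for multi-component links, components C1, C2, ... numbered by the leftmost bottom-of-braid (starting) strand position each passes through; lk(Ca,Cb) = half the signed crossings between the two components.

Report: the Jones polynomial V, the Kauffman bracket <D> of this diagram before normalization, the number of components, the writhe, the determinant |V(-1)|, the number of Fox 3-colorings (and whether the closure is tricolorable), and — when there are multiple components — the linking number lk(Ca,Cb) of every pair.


V(t) = -t^-6 + t^-5 - t^-4 + 2t^-3 - t^-2 + t^-1
bracket: A^-8 - A^-4 + 2 - A^4 + A^8 - A^12, w = -4
1 component, writhe -4, over 12 crossings
det 7, colorings 3 of 3^12 — not tricolorable
observation: det 7 = |V(-1)|; not divisible by 3, so not tricolorable


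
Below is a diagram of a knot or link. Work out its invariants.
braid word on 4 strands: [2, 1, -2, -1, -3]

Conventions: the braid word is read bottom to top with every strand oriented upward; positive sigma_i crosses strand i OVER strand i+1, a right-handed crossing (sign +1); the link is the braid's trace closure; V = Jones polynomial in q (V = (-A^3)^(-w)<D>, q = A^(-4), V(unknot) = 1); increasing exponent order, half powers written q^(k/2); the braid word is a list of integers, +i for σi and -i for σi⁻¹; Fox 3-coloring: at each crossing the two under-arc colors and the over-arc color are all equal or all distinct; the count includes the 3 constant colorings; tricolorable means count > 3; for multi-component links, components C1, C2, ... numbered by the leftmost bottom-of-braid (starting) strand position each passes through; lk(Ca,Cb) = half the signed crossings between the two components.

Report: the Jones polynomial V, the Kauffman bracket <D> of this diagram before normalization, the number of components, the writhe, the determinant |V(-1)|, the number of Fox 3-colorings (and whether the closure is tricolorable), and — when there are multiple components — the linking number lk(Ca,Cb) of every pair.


Jones polynomial: V(q) = 1
<D> = -A^-3; writhe -1
components 1, writhe -1 (5 crossings)
3-colorings: 3 of 3^5, det 1 — not tricolorable
note: det 1 = |V(-1)|; not divisible by 3, so not tricolorable


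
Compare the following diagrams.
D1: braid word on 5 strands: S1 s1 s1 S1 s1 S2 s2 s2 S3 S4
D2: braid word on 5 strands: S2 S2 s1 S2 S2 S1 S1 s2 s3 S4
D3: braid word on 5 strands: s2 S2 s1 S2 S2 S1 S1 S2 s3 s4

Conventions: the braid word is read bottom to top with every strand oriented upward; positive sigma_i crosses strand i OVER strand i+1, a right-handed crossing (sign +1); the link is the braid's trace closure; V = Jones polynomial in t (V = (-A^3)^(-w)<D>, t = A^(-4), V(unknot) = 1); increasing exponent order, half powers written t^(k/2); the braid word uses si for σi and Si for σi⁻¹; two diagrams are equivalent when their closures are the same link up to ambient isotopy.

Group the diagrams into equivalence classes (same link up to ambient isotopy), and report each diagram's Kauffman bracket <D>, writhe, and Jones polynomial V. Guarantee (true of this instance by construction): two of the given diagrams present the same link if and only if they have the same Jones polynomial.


classes: {D1} | {D2, D3}
V(D1) = 1  [10 crossings, <D> = 1, w = 0]
V(D2) = -t^-6 + t^-5 - t^-4 + 2t^-3 - t^-2 + t^-1  (w -4, c 10, <D> = A^-8 - A^-4 + 2 - A^4 + A^8 - A^12)
V(D3) = -t^-6 + t^-5 - t^-4 + 2t^-3 - t^-2 + t^-1  [10 crossings, <D> = A^-2 - A^2 + 2A^6 - A^10 + A^14 - A^18, w = -2]
note: comparing 3 Jones polynomials yields 2 groups


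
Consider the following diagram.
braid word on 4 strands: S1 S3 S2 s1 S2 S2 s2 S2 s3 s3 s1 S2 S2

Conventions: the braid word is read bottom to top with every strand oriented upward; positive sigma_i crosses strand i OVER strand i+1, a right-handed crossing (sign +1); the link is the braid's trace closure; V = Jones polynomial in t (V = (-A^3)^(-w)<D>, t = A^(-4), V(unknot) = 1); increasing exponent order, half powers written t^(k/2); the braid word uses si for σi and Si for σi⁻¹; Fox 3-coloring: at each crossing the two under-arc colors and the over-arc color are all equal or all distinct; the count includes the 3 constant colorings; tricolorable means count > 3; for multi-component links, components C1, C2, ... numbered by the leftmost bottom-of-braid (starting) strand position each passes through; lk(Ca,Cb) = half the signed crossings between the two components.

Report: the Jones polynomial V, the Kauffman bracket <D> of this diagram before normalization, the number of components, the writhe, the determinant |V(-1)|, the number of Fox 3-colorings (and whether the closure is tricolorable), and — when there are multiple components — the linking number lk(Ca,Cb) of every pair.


V(t) = -t^-6 + 2t^-5 - 2t^-4 + 3t^-3 - 3t^-2 + 2t^-1 - 1 + t
bracket: -A^-13 + A^-9 - 2A^-5 + 3A^-1 - 3A^3 + 2A^7 - 2A^11 + A^15, w = -3
1 component, writhe -3, over 13 crossings
det 15, colorings 9 of 3^13 — tricolorable
observation: w = -3 (over 13 crossings) is diagram-only; (-A^3)^(3) removes it from V


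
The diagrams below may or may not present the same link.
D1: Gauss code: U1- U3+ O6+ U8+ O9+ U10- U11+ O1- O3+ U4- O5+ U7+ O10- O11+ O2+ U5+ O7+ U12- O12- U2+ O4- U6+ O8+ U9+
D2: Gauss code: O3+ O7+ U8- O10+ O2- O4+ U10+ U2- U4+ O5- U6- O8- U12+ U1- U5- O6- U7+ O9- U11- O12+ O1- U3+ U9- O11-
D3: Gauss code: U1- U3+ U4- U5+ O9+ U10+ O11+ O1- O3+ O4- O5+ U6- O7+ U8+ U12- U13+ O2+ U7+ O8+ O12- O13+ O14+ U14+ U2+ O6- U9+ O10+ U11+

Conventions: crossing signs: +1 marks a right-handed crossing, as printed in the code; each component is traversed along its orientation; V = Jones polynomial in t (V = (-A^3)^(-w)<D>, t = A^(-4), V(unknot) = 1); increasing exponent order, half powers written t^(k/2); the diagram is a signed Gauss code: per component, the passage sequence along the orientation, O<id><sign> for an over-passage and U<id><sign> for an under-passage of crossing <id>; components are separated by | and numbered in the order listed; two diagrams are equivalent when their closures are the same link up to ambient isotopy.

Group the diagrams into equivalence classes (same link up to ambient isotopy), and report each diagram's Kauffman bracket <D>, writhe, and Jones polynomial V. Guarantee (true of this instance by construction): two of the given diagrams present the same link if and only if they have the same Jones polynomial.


equivalence classes: {D1, D3} | {D2}
D1 (bracket A^-20 - 2A^-16 + A^-12 - 2A^-8 + 2A^-4 + A^4; 12 crossings at w = +4): V = t^2 + 2t^4 - 2t^5 + t^6 - 2t^7 + t^8
V(D2) = -t^-4 + t^-3 + t^-1  (w -2, c 12, <D> = A^-2 + A^6 - A^10)
V(D3) = t^2 + 2t^4 - 2t^5 + t^6 - 2t^7 + t^8  (w +6, c 14, <D> = A^-14 - 2A^-10 + A^-6 - 2A^-2 + 2A^2 + A^10)
observation: 2 classes among 3 diagrams; unequal V(t) rules out equality


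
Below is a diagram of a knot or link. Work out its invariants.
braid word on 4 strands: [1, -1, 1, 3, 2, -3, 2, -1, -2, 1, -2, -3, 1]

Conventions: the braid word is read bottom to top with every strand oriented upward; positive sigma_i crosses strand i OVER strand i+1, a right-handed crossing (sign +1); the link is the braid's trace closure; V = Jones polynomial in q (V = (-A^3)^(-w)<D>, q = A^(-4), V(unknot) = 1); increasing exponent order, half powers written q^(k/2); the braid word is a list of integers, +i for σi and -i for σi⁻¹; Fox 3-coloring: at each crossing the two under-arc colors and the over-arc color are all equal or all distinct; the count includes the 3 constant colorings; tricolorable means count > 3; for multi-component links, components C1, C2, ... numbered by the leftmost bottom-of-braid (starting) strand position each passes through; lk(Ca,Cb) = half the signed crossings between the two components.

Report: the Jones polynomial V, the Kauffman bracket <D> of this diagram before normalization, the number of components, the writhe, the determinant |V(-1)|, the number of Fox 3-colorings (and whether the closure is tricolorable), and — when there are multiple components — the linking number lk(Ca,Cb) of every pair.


V = q^-1 - 1 + 2q - 2q^2 + 2q^3 - 2q^4 + q^5
<D> = -A^-17 + 2A^-13 - 2A^-9 + 2A^-5 - 2A^-1 + A^3 - A^7 (w = +1)
1 component over 13 crossings, w = +1
3 Fox colorings among 3^13, |V(-1)| = 11: not tricolorable
why: the span of V is 6, forcing >= 6 crossings in any diagram
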